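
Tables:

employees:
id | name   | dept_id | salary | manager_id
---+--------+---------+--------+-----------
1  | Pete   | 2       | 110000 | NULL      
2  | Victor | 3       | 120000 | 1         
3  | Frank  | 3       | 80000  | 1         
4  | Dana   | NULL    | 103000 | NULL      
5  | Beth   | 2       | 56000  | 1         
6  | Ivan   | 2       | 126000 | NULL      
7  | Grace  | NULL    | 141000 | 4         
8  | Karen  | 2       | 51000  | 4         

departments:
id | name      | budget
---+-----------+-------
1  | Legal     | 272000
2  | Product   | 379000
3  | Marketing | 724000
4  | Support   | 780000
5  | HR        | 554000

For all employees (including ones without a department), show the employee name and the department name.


LEFT JOIN keeps every row from employees (the left table); where dept_id has no match in departments, the department columns become NULL. Walk through each employee:
  - employee 1 (Pete): dept_id=2 -> matches Product
  - employee 2 (Victor): dept_id=3 -> matches Marketing
  - employee 3 (Frank): dept_id=3 -> matches Marketing
  - employee 4 (Dana): dept_id=NULL, no match -> kept with NULL
  - employee 5 (Beth): dept_id=2 -> matches Product
  - employee 6 (Ivan): dept_id=2 -> matches Product
  - employee 7 (Grace): dept_id=NULL, no match -> kept with NULL
  - employee 8 (Karen): dept_id=2 -> matches Product
All 8 rows appear; 2 have NULL department.

SQL:
SELECT a.name, b.name AS department
FROM employees a
LEFT JOIN departments b ON a.dept_id = b.id

Result:
name   | department
-------+-----------
Pete   | Product   
Victor | Marketing 
Frank  | Marketing 
Dana   | NULL      
Beth   | Product   
Ivan   | Product   
Grace  | NULL      
Karen  | Product   


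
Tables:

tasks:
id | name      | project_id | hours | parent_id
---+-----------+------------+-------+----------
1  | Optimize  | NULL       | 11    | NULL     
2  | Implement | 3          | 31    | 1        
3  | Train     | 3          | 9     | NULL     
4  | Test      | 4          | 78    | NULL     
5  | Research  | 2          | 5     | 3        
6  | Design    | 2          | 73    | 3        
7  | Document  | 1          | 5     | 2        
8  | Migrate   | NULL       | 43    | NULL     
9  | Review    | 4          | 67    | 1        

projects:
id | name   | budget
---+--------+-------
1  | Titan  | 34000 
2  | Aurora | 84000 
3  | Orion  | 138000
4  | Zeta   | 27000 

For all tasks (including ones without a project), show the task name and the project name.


LEFT JOIN keeps every row from tasks (the left table); where project_id has no match in projects, the project columns become NULL. Walk through each task:
  - task 1 (Optimize): project_id=NULL, no match -> kept with NULL
  - task 2 (Implement): project_id=3 -> matches Orion
  - task 3 (Train): project_id=3 -> matches Orion
  - task 4 (Test): project_id=4 -> matches Zeta
  - task 5 (Research): project_id=2 -> matches Aurora
  - task 6 (Design): project_id=2 -> matches Aurora
  - task 7 (Document): project_id=1 -> matches Titan
  - task 8 (Migrate): project_id=NULL, no match -> kept with NULL
  - task 9 (Review): project_id=4 -> matches Zeta
All 9 rows appear; 2 have NULL project.

SQL:
SELECT a.name, b.name AS project
FROM tasks a
LEFT JOIN projects b ON a.project_id = b.id

Result:
name      | project
----------+--------
Optimize  | NULL   
Implement | Orion  
Train     | Orion  
Test      | Zeta   
Research  | Aurora 
Design    | Aurora 
Document  | Titan  
Migrate   | NULL   
Review    | Zeta   


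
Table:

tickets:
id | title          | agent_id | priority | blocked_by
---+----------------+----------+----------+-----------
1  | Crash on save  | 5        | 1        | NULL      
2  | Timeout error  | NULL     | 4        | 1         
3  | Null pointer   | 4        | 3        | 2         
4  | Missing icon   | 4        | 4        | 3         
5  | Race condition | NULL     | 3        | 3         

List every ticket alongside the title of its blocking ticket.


This is a self-join: tickets is joined to a second copy of itself, matching each row's blocked_by to another row's id. Use LEFT JOIN so rows with blocked_by=NULL are kept.
  - ticket 1 (Crash on save): blocked_by=NULL -> NULL
  - ticket 2 (Timeout error): blocked_by=1 -> Crash on save
  - ticket 3 (Null pointer): blocked_by=2 -> Timeout error
  - ticket 4 (Missing icon): blocked_by=3 -> Null pointer
  - ticket 5 (Race condition): blocked_by=3 -> Null pointer

SQL:
SELECT a.title AS item, b.title AS blocked_by
FROM tickets a
LEFT JOIN tickets b ON a.blocked_by = b.id

Result:
item           | blocked_by   
---------------+--------------
Crash on save  | NULL         
Timeout error  | Crash on save
Null pointer   | Timeout error
Missing icon   | Null pointer 
Race condition | Null pointer 


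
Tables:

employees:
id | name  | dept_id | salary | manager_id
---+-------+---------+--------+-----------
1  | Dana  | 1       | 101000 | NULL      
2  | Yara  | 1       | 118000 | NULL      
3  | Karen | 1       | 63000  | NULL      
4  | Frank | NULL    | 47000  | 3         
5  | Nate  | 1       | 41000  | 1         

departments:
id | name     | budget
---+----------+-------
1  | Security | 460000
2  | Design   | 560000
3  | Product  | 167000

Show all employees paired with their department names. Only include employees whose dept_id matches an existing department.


INNER JOIN keeps only employees rows whose dept_id matches an id in departments. Walk through each employee:
  - employee 1 (Dana): dept_id=1 -> matches Security
  - employee 2 (Yara): dept_id=1 -> matches Security
  - employee 3 (Karen): dept_id=1 -> matches Security
  - employee 4 (Frank): dept_id=NULL, no match -> dropped
  - employee 5 (Nate): dept_id=1 -> matches Security
So 1 of 5 rows is dropped.

SQL:
SELECT a.name, b.name AS department
FROM employees a
INNER JOIN departments b ON a.dept_id = b.id

Result:
name  | department
------+-----------
Dana  | Security  
Yara  | Security  
Karen | Security  
Nate  | Security  


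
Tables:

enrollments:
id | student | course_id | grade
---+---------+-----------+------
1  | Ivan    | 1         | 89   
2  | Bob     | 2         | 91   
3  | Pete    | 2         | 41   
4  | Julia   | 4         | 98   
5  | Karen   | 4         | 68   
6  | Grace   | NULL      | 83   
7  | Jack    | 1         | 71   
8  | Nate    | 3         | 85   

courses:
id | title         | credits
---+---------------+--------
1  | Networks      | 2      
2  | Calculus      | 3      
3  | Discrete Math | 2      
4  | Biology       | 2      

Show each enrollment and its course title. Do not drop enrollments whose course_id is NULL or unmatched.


LEFT JOIN keeps every row from enrollments (the left table); where course_id has no match in courses, the course columns become NULL. Walk through each enrollment:
  - enrollment 1 (Ivan): course_id=1 -> matches Networks
  - enrollment 2 (Bob): course_id=2 -> matches Calculus
  - enrollment 3 (Pete): course_id=2 -> matches Calculus
  - enrollment 4 (Julia): course_id=4 -> matches Biology
  - enrollment 5 (Karen): course_id=4 -> matches Biology
  - enrollment 6 (Grace): course_id=NULL, no match -> kept with NULL
  - enrollment 7 (Jack): course_id=1 -> matches Networks
  - enrollment 8 (Nate): course_id=3 -> matches Discrete Math
All 8 rows appear; 1 has NULL course.

SQL:
SELECT a.student, b.title AS course
FROM enrollments a
LEFT JOIN courses b ON a.course_id = b.id

Result:
student | course       
--------+--------------
Ivan    | Networks     
Bob     | Calculus     
Pete    | Calculus     
Julia   | Biology      
Karen   | Biology      
Grace   | NULL         
Jack    | Networks     
Nate    | Discrete Math


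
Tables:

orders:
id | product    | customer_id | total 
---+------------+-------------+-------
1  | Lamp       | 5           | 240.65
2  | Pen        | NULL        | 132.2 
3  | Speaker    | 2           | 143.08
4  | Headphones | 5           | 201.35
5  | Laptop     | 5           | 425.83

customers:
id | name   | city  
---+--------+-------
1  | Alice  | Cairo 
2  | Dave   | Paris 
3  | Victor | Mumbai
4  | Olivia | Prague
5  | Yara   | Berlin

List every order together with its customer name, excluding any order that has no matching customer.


INNER JOIN keeps only orders rows whose customer_id matches an id in customers. Walk through each order:
  - order 1 (Lamp): customer_id=5 -> matches Yara
  - order 2 (Pen): customer_id=NULL, no match -> dropped
  - order 3 (Speaker): customer_id=2 -> matches Dave
  - order 4 (Headphones): customer_id=5 -> matches Yara
  - order 5 (Laptop): customer_id=5 -> matches Yara
So 1 of 5 rows is dropped.

SQL:
SELECT a.product, b.name AS customer
FROM orders a
INNER JOIN customers b ON a.customer_id = b.id

Result:
product    | customer
-----------+---------
Lamp       | Yara    
Speaker    | Dave    
Headphones | Yara    
Laptop     | Yara    


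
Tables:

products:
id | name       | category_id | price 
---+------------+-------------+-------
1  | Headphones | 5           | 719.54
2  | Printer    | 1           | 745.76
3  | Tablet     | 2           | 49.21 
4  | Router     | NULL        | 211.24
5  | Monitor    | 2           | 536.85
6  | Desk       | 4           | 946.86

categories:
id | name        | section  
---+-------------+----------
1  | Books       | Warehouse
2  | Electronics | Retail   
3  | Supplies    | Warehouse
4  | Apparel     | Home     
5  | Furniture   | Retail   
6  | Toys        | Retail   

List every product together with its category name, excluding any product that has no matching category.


INNER JOIN keeps only products rows whose category_id matches an id in categories. Walk through each product:
  - product 1 (Headphones): category_id=5 -> matches Furniture
  - product 2 (Printer): category_id=1 -> matches Books
  - product 3 (Tablet): category_id=2 -> matches Electronics
  - product 4 (Router): category_id=NULL, no match -> dropped
  - product 5 (Monitor): category_id=2 -> matches Electronics
  - product 6 (Desk): category_id=4 -> matches Apparel
So 1 of 6 rows is dropped.

SQL:
SELECT a.name, b.name AS category
FROM products a
INNER JOIN categories b ON a.category_id = b.id

Result:
name       | category   
-----------+------------
Headphones | Furniture  
Printer    | Books      
Tablet     | Electronics
Monitor    | Electronics
Desk       | Apparel    


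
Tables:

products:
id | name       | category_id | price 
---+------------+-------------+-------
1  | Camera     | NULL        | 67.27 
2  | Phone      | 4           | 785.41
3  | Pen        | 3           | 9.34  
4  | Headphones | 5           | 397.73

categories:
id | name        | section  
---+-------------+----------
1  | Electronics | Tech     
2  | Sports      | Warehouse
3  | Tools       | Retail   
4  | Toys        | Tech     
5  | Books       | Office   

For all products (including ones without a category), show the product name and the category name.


LEFT JOIN keeps every row from products (the left table); where category_id has no match in categories, the category columns become NULL. Walk through each product:
  - product 1 (Camera): category_id=NULL, no match -> kept with NULL
  - product 2 (Phone): category_id=4 -> matches Toys
  - product 3 (Pen): category_id=3 -> matches Tools
  - product 4 (Headphones): category_id=5 -> matches Books
All 4 rows appear; 1 has NULL category.

SQL:
SELECT a.name, b.name AS category
FROM products a
LEFT JOIN categories b ON a.category_id = b.id

Result:
name       | category
-----------+---------
Camera     | NULL    
Phone      | Toys    
Pen        | Tools   
Headphones | Books   


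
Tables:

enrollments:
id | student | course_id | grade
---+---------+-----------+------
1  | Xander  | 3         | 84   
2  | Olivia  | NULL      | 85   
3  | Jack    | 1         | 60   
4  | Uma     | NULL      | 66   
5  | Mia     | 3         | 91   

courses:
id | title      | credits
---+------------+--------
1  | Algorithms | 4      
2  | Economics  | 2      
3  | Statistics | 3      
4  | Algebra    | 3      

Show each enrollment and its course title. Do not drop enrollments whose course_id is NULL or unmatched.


LEFT JOIN keeps every row from enrollments (the left table); where course_id has no match in courses, the course columns become NULL. Walk through each enrollment:
  - enrollment 1 (Xander): course_id=3 -> matches Statistics
  - enrollment 2 (Olivia): course_id=NULL, no match -> kept with NULL
  - enrollment 3 (Jack): course_id=1 -> matches Algorithms
  - enrollment 4 (Uma): course_id=NULL, no match -> kept with NULL
  - enrollment 5 (Mia): course_id=3 -> matches Statistics
All 5 rows appear; 2 have NULL course.

SQL:
SELECT a.student, b.title AS course
FROM enrollments a
LEFT JOIN courses b ON a.course_id = b.id

Result:
student | course    
--------+-----------
Xander  | Statistics
Olivia  | NULL      
Jack    | Algorithms
Uma     | NULL      
Mia     | Statistics


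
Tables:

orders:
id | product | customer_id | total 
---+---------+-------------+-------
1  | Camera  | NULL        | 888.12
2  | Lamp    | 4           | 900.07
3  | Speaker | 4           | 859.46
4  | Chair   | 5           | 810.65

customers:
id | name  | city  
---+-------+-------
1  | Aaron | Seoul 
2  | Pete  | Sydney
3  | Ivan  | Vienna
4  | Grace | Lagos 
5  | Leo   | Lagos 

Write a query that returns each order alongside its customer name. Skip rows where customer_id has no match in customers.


INNER JOIN keeps only orders rows whose customer_id matches an id in customers. Walk through each order:
  - order 1 (Camera): customer_id=NULL, no match -> dropped
  - order 2 (Lamp): customer_id=4 -> matches Grace
  - order 3 (Speaker): customer_id=4 -> matches Grace
  - order 4 (Chair): customer_id=5 -> matches Leo
So 1 of 4 rows is dropped.

SQL:
SELECT a.product, b.name AS customer
FROM orders a
INNER JOIN customers b ON a.customer_id = b.id

Result:
product | customer
--------+---------
Lamp    | Grace   
Speaker | Grace   
Chair   | Leo     


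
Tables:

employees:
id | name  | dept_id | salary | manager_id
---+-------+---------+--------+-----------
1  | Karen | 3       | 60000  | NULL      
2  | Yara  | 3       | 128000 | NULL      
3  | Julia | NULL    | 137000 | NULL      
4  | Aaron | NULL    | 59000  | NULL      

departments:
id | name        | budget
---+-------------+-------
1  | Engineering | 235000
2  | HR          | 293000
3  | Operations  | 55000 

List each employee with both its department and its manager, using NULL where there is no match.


Two LEFT JOINs from the same base table employees: one to departments via dept_id, one to employees itself via manager_id. Both are LEFT so every employee is preserved.
Match against departments:
  - employee 1 (Karen): dept_id=3 -> matches Operations
  - employee 2 (Yara): dept_id=3 -> matches Operations
  - employee 3 (Julia): dept_id=NULL, no match -> kept with NULL
  - employee 4 (Aaron): dept_id=NULL, no match -> kept with NULL
Match against employees (self):
  - employee 1 (Karen): manager_id=NULL -> NULL
  - employee 2 (Yara): manager_id=NULL -> NULL
  - employee 3 (Julia): manager_id=NULL -> NULL
  - employee 4 (Aaron): manager_id=NULL -> NULL

SQL:
SELECT a.name, b.name AS department, c.name AS manager
FROM employees a
LEFT JOIN departments b ON a.dept_id = b.id
LEFT JOIN employees c ON a.manager_id = c.id

Result:
name  | department | manager
------+------------+--------
Karen | Operations | NULL   
Yara  | Operations | NULL   
Julia | NULL       | NULL   
Aaron | NULL       | NULL   


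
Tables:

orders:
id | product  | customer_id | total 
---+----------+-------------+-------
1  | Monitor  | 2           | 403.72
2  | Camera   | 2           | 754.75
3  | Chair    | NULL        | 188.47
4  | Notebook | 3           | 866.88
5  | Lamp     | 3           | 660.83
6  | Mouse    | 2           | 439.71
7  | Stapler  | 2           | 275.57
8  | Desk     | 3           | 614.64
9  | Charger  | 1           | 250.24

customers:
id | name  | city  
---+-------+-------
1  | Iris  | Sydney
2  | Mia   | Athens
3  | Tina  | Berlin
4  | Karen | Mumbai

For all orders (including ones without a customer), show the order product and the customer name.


LEFT JOIN keeps every row from orders (the left table); where customer_id has no match in customers, the customer columns become NULL. Walk through each order:
  - order 1 (Monitor): customer_id=2 -> matches Mia
  - order 2 (Camera): customer_id=2 -> matches Mia
  - order 3 (Chair): customer_id=NULL, no match -> kept with NULL
  - order 4 (Notebook): customer_id=3 -> matches Tina
  - order 5 (Lamp): customer_id=3 -> matches Tina
  - order 6 (Mouse): customer_id=2 -> matches Mia
  - order 7 (Stapler): customer_id=2 -> matches Mia
  - order 8 (Desk): customer_id=3 -> matches Tina
  - order 9 (Charger): customer_id=1 -> matches Iris
All 9 rows appear; 1 has NULL customer.

SQL:
SELECT a.product, b.name AS customer
FROM orders a
LEFT JOIN customers b ON a.customer_id = b.id

Result:
product  | customer
---------+---------
Monitor  | Mia     
Camera   | Mia     
Chair    | NULL    
Notebook | Tina    
Lamp     | Tina    
Mouse    | Mia     
Stapler  | Mia     
Desk     | Tina    
Charger  | Iris    


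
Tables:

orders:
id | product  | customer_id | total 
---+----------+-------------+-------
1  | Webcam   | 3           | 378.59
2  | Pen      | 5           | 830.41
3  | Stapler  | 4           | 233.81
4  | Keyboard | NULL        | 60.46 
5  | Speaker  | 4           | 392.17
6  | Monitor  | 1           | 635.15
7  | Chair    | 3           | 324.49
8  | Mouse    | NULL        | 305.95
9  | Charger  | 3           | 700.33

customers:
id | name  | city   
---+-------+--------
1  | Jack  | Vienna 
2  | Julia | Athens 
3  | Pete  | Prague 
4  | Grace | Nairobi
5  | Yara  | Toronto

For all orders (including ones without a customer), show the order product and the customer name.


LEFT JOIN keeps every row from orders (the left table); where customer_id has no match in customers, the customer columns become NULL. Walk through each order:
  - order 1 (Webcam): customer_id=3 -> matches Pete
  - order 2 (Pen): customer_id=5 -> matches Yara
  - order 3 (Stapler): customer_id=4 -> matches Grace
  - order 4 (Keyboard): customer_id=NULL, no match -> kept with NULL
  - order 5 (Speaker): customer_id=4 -> matches Grace
  - order 6 (Monitor): customer_id=1 -> matches Jack
  - order 7 (Chair): customer_id=3 -> matches Pete
  - order 8 (Mouse): customer_id=NULL, no match -> kept with NULL
  - order 9 (Charger): customer_id=3 -> matches Pete
All 9 rows appear; 2 have NULL customer.

SQL:
SELECT a.product, b.name AS customer
FROM orders a
LEFT JOIN customers b ON a.customer_id = b.id

Result:
product  | customer
---------+---------
Webcam   | Pete    
Pen      | Yara    
Stapler  | Grace   
Keyboard | NULL    
Speaker  | Grace   
Monitor  | Jack    
Chair    | Pete    
Mouse    | NULL    
Charger  | Pete    


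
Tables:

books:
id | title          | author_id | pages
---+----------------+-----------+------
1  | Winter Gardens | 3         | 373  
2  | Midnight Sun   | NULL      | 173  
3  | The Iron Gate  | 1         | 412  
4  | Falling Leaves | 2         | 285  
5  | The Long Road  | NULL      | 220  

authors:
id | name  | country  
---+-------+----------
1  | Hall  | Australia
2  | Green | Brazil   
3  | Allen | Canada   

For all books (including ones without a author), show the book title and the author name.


LEFT JOIN keeps every row from books (the left table); where author_id has no match in authors, the author columns become NULL. Walk through each book:
  - book 1 (Winter Gardens): author_id=3 -> matches Allen
  - book 2 (Midnight Sun): author_id=NULL, no match -> kept with NULL
  - book 3 (The Iron Gate): author_id=1 -> matches Hall
  - book 4 (Falling Leaves): author_id=2 -> matches Green
  - book 5 (The Long Road): author_id=NULL, no match -> kept with NULL
All 5 rows appear; 2 have NULL author.

SQL:
SELECT a.title, b.name AS author
FROM books a
LEFT JOIN authors b ON a.author_id = b.id

Result:
title          | author
---------------+-------
Winter Gardens | Allen 
Midnight Sun   | NULL  
The Iron Gate  | Hall  
Falling Leaves | Green 
The Long Road  | NULL  


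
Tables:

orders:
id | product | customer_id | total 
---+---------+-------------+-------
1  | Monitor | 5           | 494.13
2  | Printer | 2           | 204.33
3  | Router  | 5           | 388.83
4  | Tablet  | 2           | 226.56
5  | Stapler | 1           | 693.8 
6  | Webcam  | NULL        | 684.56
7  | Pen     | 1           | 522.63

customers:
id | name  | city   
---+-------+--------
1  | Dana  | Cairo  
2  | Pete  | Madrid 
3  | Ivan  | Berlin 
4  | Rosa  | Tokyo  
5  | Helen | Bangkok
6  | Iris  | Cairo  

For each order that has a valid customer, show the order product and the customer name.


INNER JOIN keeps only orders rows whose customer_id matches an id in customers. Walk through each order:
  - order 1 (Monitor): customer_id=5 -> matches Helen
  - order 2 (Printer): customer_id=2 -> matches Pete
  - order 3 (Router): customer_id=5 -> matches Helen
  - order 4 (Tablet): customer_id=2 -> matches Pete
  - order 5 (Stapler): customer_id=1 -> matches Dana
  - order 6 (Webcam): customer_id=NULL, no match -> dropped
  - order 7 (Pen): customer_id=1 -> matches Dana
So 1 of 7 rows is dropped.

SQL:
SELECT a.product, b.name AS customer
FROM orders a
INNER JOIN customers b ON a.customer_id = b.id

Result:
product | customer
--------+---------
Monitor | Helen   
Printer | Pete    
Router  | Helen   
Tablet  | Pete    
Stapler | Dana    
Pen     | Dana    


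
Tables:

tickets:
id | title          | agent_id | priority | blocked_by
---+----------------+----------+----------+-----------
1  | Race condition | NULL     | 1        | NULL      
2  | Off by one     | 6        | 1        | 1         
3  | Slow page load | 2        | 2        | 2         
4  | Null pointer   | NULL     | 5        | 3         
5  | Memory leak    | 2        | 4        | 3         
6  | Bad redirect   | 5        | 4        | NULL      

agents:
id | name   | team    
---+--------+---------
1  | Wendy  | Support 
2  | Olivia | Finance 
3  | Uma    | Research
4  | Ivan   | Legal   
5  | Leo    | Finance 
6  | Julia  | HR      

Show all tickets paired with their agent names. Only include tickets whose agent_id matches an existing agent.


INNER JOIN keeps only tickets rows whose agent_id matches an id in agents. Walk through each ticket:
  - ticket 1 (Race condition): agent_id=NULL, no match -> dropped
  - ticket 2 (Off by one): agent_id=6 -> matches Julia
  - ticket 3 (Slow page load): agent_id=2 -> matches Olivia
  - ticket 4 (Null pointer): agent_id=NULL, no match -> dropped
  - ticket 5 (Memory leak): agent_id=2 -> matches Olivia
  - ticket 6 (Bad redirect): agent_id=5 -> matches Leo
So 2 of 6 rows are dropped.

SQL:
SELECT a.title, b.name AS agent
FROM tickets a
INNER JOIN agents b ON a.agent_id = b.id

Result:
title          | agent 
---------------+-------
Off by one     | Julia 
Slow page load | Olivia
Memory leak    | Olivia
Bad redirect   | Leo   


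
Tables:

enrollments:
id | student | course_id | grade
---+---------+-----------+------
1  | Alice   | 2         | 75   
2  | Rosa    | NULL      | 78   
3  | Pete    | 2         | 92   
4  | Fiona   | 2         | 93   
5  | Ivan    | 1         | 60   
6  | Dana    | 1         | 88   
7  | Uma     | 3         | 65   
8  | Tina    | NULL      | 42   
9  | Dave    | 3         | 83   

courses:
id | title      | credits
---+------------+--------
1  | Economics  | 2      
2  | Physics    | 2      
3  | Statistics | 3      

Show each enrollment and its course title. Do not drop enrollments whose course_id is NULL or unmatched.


LEFT JOIN keeps every row from enrollments (the left table); where course_id has no match in courses, the course columns become NULL. Walk through each enrollment:
  - enrollment 1 (Alice): course_id=2 -> matches Physics
  - enrollment 2 (Rosa): course_id=NULL, no match -> kept with NULL
  - enrollment 3 (Pete): course_id=2 -> matches Physics
  - enrollment 4 (Fiona): course_id=2 -> matches Physics
  - enrollment 5 (Ivan): course_id=1 -> matches Economics
  - enrollment 6 (Dana): course_id=1 -> matches Economics
  - enrollment 7 (Uma): course_id=3 -> matches Statistics
  - enrollment 8 (Tina): course_id=NULL, no match -> kept with NULL
  - enrollment 9 (Dave): course_id=3 -> matches Statistics
All 9 rows appear; 2 have NULL course.

SQL:
SELECT a.student, b.title AS course
FROM enrollments a
LEFT JOIN courses b ON a.course_id = b.id

Result:
student | course    
--------+-----------
Alice   | Physics   
Rosa    | NULL      
Pete    | Physics   
Fiona   | Physics   
Ivan    | Economics 
Dana    | Economics 
Uma     | Statistics
Tina    | NULL      
Dave    | Statistics


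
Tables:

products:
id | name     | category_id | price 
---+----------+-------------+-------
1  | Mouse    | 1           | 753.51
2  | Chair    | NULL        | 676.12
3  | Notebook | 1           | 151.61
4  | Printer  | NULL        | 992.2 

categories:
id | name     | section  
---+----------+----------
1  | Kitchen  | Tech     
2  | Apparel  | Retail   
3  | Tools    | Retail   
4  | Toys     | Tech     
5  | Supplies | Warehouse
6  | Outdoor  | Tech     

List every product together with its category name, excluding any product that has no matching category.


INNER JOIN keeps only products rows whose category_id matches an id in categories. Walk through each product:
  - product 1 (Mouse): category_id=1 -> matches Kitchen
  - product 2 (Chair): category_id=NULL, no match -> dropped
  - product 3 (Notebook): category_id=1 -> matches Kitchen
  - product 4 (Printer): category_id=NULL, no match -> dropped
So 2 of 4 rows are dropped.

SQL:
SELECT a.name, b.name AS category
FROM products a
INNER JOIN categories b ON a.category_id = b.id

Result:
name     | category
---------+---------
Mouse    | Kitchen 
Notebook | Kitchen 


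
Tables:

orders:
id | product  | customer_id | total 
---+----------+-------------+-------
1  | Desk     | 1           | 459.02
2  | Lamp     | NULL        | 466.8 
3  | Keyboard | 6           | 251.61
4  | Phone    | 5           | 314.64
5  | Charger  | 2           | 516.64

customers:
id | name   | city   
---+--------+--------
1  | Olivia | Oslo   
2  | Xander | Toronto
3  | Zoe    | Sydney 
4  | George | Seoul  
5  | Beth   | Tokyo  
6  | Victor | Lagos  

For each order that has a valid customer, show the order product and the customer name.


INNER JOIN keeps only orders rows whose customer_id matches an id in customers. Walk through each order:
  - order 1 (Desk): customer_id=1 -> matches Olivia
  - order 2 (Lamp): customer_id=NULL, no match -> dropped
  - order 3 (Keyboard): customer_id=6 -> matches Victor
  - order 4 (Phone): customer_id=5 -> matches Beth
  - order 5 (Charger): customer_id=2 -> matches Xander
So 1 of 5 rows is dropped.

SQL:
SELECT a.product, b.name AS customer
FROM orders a
INNER JOIN customers b ON a.customer_id = b.id

Result:
product  | customer
---------+---------
Desk     | Olivia  
Keyboard | Victor  
Phone    | Beth    
Charger  | Xander  


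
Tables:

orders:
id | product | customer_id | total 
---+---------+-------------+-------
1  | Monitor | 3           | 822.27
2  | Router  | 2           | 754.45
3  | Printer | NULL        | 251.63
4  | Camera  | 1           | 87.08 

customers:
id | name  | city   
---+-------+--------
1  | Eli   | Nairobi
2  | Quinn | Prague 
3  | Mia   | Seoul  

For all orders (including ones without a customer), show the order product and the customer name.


LEFT JOIN keeps every row from orders (the left table); where customer_id has no match in customers, the customer columns become NULL. Walk through each order:
  - order 1 (Monitor): customer_id=3 -> matches Mia
  - order 2 (Router): customer_id=2 -> matches Quinn
  - order 3 (Printer): customer_id=NULL, no match -> kept with NULL
  - order 4 (Camera): customer_id=1 -> matches Eli
All 4 rows appear; 1 has NULL customer.

SQL:
SELECT a.product, b.name AS customer
FROM orders a
LEFT JOIN customers b ON a.customer_id = b.id

Result:
product | customer
--------+---------
Monitor | Mia     
Router  | Quinn   
Printer | NULL    
Camera  | Eli     


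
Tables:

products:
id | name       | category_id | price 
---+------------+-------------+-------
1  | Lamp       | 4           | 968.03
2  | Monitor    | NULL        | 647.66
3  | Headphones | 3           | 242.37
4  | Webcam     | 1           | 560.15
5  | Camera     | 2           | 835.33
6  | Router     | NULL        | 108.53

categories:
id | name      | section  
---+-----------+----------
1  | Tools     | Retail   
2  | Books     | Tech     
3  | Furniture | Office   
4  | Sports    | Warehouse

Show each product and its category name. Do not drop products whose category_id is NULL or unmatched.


LEFT JOIN keeps every row from products (the left table); where category_id has no match in categories, the category columns become NULL. Walk through each product:
  - product 1 (Lamp): category_id=4 -> matches Sports
  - product 2 (Monitor): category_id=NULL, no match -> kept with NULL
  - product 3 (Headphones): category_id=3 -> matches Furniture
  - product 4 (Webcam): category_id=1 -> matches Tools
  - product 5 (Camera): category_id=2 -> matches Books
  - product 6 (Router): category_id=NULL, no match -> kept with NULL
All 6 rows appear; 2 have NULL category.

SQL:
SELECT a.name, b.name AS category
FROM products a
LEFT JOIN categories b ON a.category_id = b.id

Result:
name       | category 
-----------+----------
Lamp       | Sports   
Monitor    | NULL     
Headphones | Furniture
Webcam     | Tools    
Camera     | Books    
Router     | NULL     


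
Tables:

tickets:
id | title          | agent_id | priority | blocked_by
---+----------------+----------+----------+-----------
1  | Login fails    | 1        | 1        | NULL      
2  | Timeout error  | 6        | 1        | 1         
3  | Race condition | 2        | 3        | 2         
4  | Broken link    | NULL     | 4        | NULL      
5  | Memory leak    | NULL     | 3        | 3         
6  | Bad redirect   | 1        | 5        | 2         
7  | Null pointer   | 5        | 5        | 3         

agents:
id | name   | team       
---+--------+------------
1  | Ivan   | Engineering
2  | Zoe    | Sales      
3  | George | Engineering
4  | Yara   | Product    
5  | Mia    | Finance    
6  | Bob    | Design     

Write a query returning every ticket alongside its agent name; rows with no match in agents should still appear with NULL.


LEFT JOIN keeps every row from tickets (the left table); where agent_id has no match in agents, the agent columns become NULL. Walk through each ticket:
  - ticket 1 (Login fails): agent_id=1 -> matches Ivan
  - ticket 2 (Timeout error): agent_id=6 -> matches Bob
  - ticket 3 (Race condition): agent_id=2 -> matches Zoe
  - ticket 4 (Broken link): agent_id=NULL, no match -> kept with NULL
  - ticket 5 (Memory leak): agent_id=NULL, no match -> kept with NULL
  - ticket 6 (Bad redirect): agent_id=1 -> matches Ivan
  - ticket 7 (Null pointer): agent_id=5 -> matches Mia
All 7 rows appear; 2 have NULL agent.

SQL:
SELECT a.title, b.name AS agent
FROM tickets a
LEFT JOIN agents b ON a.agent_id = b.id

Result:
title          | agent
---------------+------
Login fails    | Ivan 
Timeout error  | Bob  
Race condition | Zoe  
Broken link    | NULL 
Memory leak    | NULL 
Bad redirect   | Ivan 
Null pointer   | Mia  


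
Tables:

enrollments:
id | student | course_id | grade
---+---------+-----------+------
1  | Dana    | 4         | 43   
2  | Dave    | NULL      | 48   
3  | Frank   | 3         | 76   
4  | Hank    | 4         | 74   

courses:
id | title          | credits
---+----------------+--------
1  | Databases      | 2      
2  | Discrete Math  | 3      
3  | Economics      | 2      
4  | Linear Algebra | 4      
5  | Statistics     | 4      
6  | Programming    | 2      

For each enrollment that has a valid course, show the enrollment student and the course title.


INNER JOIN keeps only enrollments rows whose course_id matches an id in courses. Walk through each enrollment:
  - enrollment 1 (Dana): course_id=4 -> matches Linear Algebra
  - enrollment 2 (Dave): course_id=NULL, no match -> dropped
  - enrollment 3 (Frank): course_id=3 -> matches Economics
  - enrollment 4 (Hank): course_id=4 -> matches Linear Algebra
So 1 of 4 rows is dropped.

SQL:
SELECT a.student, b.title AS course
FROM enrollments a
INNER JOIN courses b ON a.course_id = b.id

Result:
student | course        
--------+---------------
Dana    | Linear Algebra
Frank   | Economics     
Hank    | Linear Algebra


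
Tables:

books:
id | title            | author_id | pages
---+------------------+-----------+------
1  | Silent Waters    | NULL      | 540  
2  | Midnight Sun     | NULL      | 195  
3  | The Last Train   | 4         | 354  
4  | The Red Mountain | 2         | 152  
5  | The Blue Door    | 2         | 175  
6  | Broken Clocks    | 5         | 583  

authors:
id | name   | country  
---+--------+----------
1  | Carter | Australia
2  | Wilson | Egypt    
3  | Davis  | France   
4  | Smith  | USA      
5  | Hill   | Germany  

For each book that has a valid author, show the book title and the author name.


INNER JOIN keeps only books rows whose author_id matches an id in authors. Walk through each book:
  - book 1 (Silent Waters): author_id=NULL, no match -> dropped
  - book 2 (Midnight Sun): author_id=NULL, no match -> dropped
  - book 3 (The Last Train): author_id=4 -> matches Smith
  - book 4 (The Red Mountain): author_id=2 -> matches Wilson
  - book 5 (The Blue Door): author_id=2 -> matches Wilson
  - book 6 (Broken Clocks): author_id=5 -> matches Hill
So 2 of 6 rows are dropped.

SQL:
SELECT a.title, b.name AS author
FROM books a
INNER JOIN authors b ON a.author_id = b.id

Result:
title            | author
-----------------+-------
The Last Train   | Smith 
The Red Mountain | Wilson
The Blue Door    | Wilson
Broken Clocks    | Hill  


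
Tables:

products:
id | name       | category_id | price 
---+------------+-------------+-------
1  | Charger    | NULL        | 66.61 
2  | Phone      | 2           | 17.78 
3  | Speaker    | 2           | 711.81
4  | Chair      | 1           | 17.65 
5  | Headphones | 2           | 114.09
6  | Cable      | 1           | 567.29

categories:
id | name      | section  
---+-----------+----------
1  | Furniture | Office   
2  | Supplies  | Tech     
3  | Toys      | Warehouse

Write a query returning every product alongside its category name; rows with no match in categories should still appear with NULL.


LEFT JOIN keeps every row from products (the left table); where category_id has no match in categories, the category columns become NULL. Walk through each product:
  - product 1 (Charger): category_id=NULL, no match -> kept with NULL
  - product 2 (Phone): category_id=2 -> matches Supplies
  - product 3 (Speaker): category_id=2 -> matches Supplies
  - product 4 (Chair): category_id=1 -> matches Furniture
  - product 5 (Headphones): category_id=2 -> matches Supplies
  - product 6 (Cable): category_id=1 -> matches Furniture
All 6 rows appear; 1 has NULL category.

SQL:
SELECT a.name, b.name AS category
FROM products a
LEFT JOIN categories b ON a.category_id = b.id

Result:
name       | category 
-----------+----------
Charger    | NULL     
Phone      | Supplies 
Speaker    | Supplies 
Chair      | Furniture
Headphones | Supplies 
Cable      | Furniture


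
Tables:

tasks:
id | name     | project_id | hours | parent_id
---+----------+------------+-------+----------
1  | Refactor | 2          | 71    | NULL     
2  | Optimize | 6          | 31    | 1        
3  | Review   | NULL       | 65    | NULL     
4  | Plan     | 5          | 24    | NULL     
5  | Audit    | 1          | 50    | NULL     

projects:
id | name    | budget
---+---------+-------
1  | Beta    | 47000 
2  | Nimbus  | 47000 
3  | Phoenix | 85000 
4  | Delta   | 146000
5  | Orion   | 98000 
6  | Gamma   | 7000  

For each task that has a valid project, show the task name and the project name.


INNER JOIN keeps only tasks rows whose project_id matches an id in projects. Walk through each task:
  - task 1 (Refactor): project_id=2 -> matches Nimbus
  - task 2 (Optimize): project_id=6 -> matches Gamma
  - task 3 (Review): project_id=NULL, no match -> dropped
  - task 4 (Plan): project_id=5 -> matches Orion
  - task 5 (Audit): project_id=1 -> matches Beta
So 1 of 5 rows is dropped.

SQL:
SELECT a.name, b.name AS project
FROM tasks a
INNER JOIN projects b ON a.project_id = b.id

Result:
name     | project
---------+--------
Refactor | Nimbus 
Optimize | Gamma  
Plan     | Orion  
Audit    | Beta   


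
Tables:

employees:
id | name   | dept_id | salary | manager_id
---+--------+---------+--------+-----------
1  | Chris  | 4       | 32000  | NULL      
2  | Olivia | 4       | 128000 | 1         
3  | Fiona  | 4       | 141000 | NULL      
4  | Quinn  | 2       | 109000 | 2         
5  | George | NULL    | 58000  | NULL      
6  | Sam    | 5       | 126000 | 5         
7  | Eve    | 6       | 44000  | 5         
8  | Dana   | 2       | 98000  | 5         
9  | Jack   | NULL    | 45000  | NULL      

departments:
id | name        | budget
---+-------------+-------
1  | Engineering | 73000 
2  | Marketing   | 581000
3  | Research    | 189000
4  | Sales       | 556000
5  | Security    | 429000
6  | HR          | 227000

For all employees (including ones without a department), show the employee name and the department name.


LEFT JOIN keeps every row from employees (the left table); where dept_id has no match in departments, the department columns become NULL. Walk through each employee:
  - employee 1 (Chris): dept_id=4 -> matches Sales
  - employee 2 (Olivia): dept_id=4 -> matches Sales
  - employee 3 (Fiona): dept_id=4 -> matches Sales
  - employee 4 (Quinn): dept_id=2 -> matches Marketing
  - employee 5 (George): dept_id=NULL, no match -> kept with NULL
  - employee 6 (Sam): dept_id=5 -> matches Security
  - employee 7 (Eve): dept_id=6 -> matches HR
  - employee 8 (Dana): dept_id=2 -> matches Marketing
  - employee 9 (Jack): dept_id=NULL, no match -> kept with NULL
All 9 rows appear; 2 have NULL department.

SQL:
SELECT a.name, b.name AS department
FROM employees a
LEFT JOIN departments b ON a.dept_id = b.id

Result:
name   | department
-------+-----------
Chris  | Sales     
Olivia | Sales     
Fiona  | Sales     
Quinn  | Marketing 
George | NULL      
Sam    | Security  
Eve    | HR        
Dana   | Marketing 
Jack   | NULL      


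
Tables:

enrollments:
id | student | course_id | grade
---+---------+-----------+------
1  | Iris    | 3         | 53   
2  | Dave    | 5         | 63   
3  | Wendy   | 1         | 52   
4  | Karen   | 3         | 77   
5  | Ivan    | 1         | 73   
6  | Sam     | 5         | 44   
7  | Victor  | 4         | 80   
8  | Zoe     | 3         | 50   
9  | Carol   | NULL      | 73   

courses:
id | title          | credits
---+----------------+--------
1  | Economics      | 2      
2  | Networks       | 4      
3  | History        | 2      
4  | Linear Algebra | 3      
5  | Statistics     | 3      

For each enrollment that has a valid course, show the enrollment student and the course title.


INNER JOIN keeps only enrollments rows whose course_id matches an id in courses. Walk through each enrollment:
  - enrollment 1 (Iris): course_id=3 -> matches History
  - enrollment 2 (Dave): course_id=5 -> matches Statistics
  - enrollment 3 (Wendy): course_id=1 -> matches Economics
  - enrollment 4 (Karen): course_id=3 -> matches History
  - enrollment 5 (Ivan): course_id=1 -> matches Economics
  - enrollment 6 (Sam): course_id=5 -> matches Statistics
  - enrollment 7 (Victor): course_id=4 -> matches Linear Algebra
  - enrollment 8 (Zoe): course_id=3 -> matches History
  - enrollment 9 (Carol): course_id=NULL, no match -> dropped
So 1 of 9 rows is dropped.

SQL:
SELECT a.student, b.title AS course
FROM enrollments a
INNER JOIN courses b ON a.course_id = b.id

Result:
student | course        
--------+---------------
Iris    | History       
Dave    | Statistics    
Wendy   | Economics     
Karen   | History       
Ivan    | Economics     
Sam     | Statistics    
Victor  | Linear Algebra
Zoe     | History       


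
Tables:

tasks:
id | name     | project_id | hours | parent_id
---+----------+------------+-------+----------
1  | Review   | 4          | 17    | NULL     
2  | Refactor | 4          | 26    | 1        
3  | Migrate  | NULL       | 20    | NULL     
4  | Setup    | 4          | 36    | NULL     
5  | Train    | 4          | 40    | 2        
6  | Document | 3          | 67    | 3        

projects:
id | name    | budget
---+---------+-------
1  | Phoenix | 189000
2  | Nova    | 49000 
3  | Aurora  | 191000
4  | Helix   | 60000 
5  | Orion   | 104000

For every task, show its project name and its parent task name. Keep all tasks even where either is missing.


Two LEFT JOINs from the same base table tasks: one to projects via project_id, one to tasks itself via parent_id. Both are LEFT so every task is preserved.
Match against projects:
  - task 1 (Review): project_id=4 -> matches Helix
  - task 2 (Refactor): project_id=4 -> matches Helix
  - task 3 (Migrate): project_id=NULL, no match -> kept with NULL
  - task 4 (Setup): project_id=4 -> matches Helix
  - task 5 (Train): project_id=4 -> matches Helix
  - task 6 (Document): project_id=3 -> matches Aurora
Match against tasks (self):
  - task 1 (Review): parent_id=NULL -> NULL
  - task 2 (Refactor): parent_id=1 -> Review
  - task 3 (Migrate): parent_id=NULL -> NULL
  - task 4 (Setup): parent_id=NULL -> NULL
  - task 5 (Train): parent_id=2 -> Refactor
  - task 6 (Document): parent_id=3 -> Migrate

SQL:
SELECT a.name, b.name AS project, c.name AS parent
FROM tasks a
LEFT JOIN projects b ON a.project_id = b.id
LEFT JOIN tasks c ON a.parent_id = c.id

Result:
name     | project | parent  
---------+---------+---------
Review   | Helix   | NULL    
Refactor | Helix   | Review  
Migrate  | NULL    | NULL    
Setup    | Helix   | NULL    
Train    | Helix   | Refactor
Document | Aurora  | Migrate 
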